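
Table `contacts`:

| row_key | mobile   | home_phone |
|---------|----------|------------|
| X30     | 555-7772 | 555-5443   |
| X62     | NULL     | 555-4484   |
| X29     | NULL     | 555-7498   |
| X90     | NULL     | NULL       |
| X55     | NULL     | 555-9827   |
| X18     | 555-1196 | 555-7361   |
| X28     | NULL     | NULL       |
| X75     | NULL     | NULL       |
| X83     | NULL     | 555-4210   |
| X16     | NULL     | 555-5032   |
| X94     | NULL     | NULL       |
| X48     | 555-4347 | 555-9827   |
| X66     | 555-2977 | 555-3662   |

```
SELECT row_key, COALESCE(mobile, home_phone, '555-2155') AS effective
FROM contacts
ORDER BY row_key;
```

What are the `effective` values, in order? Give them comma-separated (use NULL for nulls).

555-5032, 555-1196, 555-2155, 555-7498, 555-7772, 555-4347, 555-9827, 555-4484, 555-2977, 555-2155, 555-4210, 555-2155, 555-2155

row_key=X16: mobile=NULL, home_phone=555-5032 → 555-5032
row_key=X18: mobile=555-1196 → 555-1196
row_key=X28: mobile=NULL, home_phone=NULL, → literal 555-2155 → 555-2155
row_key=X29: mobile=NULL, home_phone=555-7498 → 555-7498
row_key=X30: mobile=555-7772 → 555-7772
row_key=X48: mobile=555-4347 → 555-4347
row_key=X55: mobile=NULL, home_phone=555-9827 → 555-9827
row_key=X62: mobile=NULL, home_phone=555-4484 → 555-4484
row_key=X66: mobile=555-2977 → 555-2977
row_key=X75: mobile=NULL, home_phone=NULL, → literal 555-2155 → 555-2155
row_key=X83: mobile=NULL, home_phone=555-4210 → 555-4210
row_key=X90: mobile=NULL, home_phone=NULL, → literal 555-2155 → 555-2155
row_key=X94: mobile=NULL, home_phone=NULL, → literal 555-2155 → 555-2155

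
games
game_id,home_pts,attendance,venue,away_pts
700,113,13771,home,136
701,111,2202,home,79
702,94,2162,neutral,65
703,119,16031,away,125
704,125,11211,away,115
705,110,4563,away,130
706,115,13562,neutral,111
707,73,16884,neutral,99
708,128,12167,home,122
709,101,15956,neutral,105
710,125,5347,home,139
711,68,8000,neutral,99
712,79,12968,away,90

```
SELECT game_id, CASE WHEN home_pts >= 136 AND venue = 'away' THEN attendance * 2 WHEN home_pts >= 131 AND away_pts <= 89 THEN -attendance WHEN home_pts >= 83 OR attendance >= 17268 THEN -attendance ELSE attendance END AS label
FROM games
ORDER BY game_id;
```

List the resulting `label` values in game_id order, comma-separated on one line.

game_id=700: home_pts >= 83 OR attendance >= 17268 → -13771
game_id=701: home_pts >= 83 OR attendance >= 17268 → -2202
game_id=702: home_pts >= 83 OR attendance >= 17268 → -2162
game_id=703: home_pts >= 83 OR attendance >= 17268 → -16031
game_id=704: home_pts >= 83 OR attendance >= 17268 → -11211
game_id=705: home_pts >= 83 OR attendance >= 17268 → -4563
game_id=706: home_pts >= 83 OR attendance >= 17268 → -13562
game_id=707: ELSE → 16884
game_id=708: home_pts >= 83 OR attendance >= 17268 → -12167
game_id=709: home_pts >= 83 OR attendance >= 17268 → -15956
game_id=710: home_pts >= 83 OR attendance >= 17268 → -5347
game_id=711: ELSE → 8000
game_id=712: ELSE → 12968

-13771, -2202, -2162, -16031, -11211, -4563, -13562, 16884, -12167, -15956, -5347, 8000, 12968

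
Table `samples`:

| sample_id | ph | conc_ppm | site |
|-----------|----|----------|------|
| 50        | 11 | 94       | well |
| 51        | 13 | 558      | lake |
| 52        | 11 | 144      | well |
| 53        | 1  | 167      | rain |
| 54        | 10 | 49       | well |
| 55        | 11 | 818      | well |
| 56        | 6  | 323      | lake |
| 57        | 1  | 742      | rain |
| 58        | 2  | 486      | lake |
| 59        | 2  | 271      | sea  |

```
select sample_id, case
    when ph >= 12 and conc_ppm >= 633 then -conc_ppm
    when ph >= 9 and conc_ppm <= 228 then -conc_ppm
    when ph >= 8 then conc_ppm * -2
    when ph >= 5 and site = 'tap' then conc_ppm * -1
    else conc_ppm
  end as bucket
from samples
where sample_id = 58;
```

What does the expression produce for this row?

486

sample_id = 58: ph=2, conc_ppm=486, site=lake.
ph >= 12 and conc_ppm >= 633 → false
ph >= 9 and conc_ppm <= 228 → false
ph >= 8 → false
ph >= 5 and site = 'tap' → false
No prior WHEN matched → ELSE → 486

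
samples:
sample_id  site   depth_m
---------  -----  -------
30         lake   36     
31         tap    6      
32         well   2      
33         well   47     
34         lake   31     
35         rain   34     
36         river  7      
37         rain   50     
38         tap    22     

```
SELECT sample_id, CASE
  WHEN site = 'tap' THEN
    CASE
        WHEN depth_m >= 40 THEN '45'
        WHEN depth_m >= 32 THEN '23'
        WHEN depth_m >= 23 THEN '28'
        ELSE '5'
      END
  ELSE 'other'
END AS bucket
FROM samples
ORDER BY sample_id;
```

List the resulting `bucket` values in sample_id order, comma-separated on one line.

sample_id=30: site='lake' → outer ELSE → other
sample_id=31: site='tap' → inner[ELSE] → 5
sample_id=32: site='well' → outer ELSE → other
sample_id=33: site='well' → outer ELSE → other
sample_id=34: site='lake' → outer ELSE → other
sample_id=35: site='rain' → outer ELSE → other
sample_id=36: site='river' → outer ELSE → other
sample_id=37: site='rain' → outer ELSE → other
sample_id=38: site='tap' → inner[ELSE] → 5

other, 5, other, other, other, other, other, other, 5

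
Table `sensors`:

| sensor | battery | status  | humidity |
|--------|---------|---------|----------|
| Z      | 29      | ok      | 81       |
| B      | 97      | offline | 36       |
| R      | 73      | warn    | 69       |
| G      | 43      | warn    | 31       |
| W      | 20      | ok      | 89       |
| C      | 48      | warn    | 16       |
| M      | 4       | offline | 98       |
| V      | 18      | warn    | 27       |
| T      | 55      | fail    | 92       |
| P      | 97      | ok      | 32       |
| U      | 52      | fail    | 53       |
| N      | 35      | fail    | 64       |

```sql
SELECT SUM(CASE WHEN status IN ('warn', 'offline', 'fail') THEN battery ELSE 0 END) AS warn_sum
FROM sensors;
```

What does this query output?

sensor=Z: ✗
sensor=B: ✓ → 97
sensor=R: ✓ → 73
sensor=G: ✓ → 43
sensor=W: ✗
sensor=C: ✓ → 48
sensor=M: ✓ → 4
sensor=V: ✓ → 18
sensor=T: ✓ → 55
sensor=P: ✗
sensor=U: ✓ → 52
sensor=N: ✓ → 35
warn_sum = 97 + 73 + 43 + 48 + 4 + 18 + 55 + 52 + 35 = 425

425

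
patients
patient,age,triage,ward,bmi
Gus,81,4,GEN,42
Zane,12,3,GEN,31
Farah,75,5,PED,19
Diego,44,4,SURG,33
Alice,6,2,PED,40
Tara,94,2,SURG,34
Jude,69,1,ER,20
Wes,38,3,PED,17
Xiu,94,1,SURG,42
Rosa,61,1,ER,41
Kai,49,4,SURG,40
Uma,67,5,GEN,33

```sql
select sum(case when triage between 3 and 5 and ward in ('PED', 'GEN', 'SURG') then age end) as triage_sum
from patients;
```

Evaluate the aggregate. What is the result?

patient=Gus: ✓ → 81
patient=Zane: ✓ → 12
patient=Farah: ✓ → 75
patient=Diego: ✓ → 44
patient=Alice: ✗
patient=Tara: ✗
patient=Jude: ✗
patient=Wes: ✓ → 38
patient=Xiu: ✗
patient=Rosa: ✗
patient=Kai: ✓ → 49
patient=Uma: ✓ → 67
triage_sum = 81 + 12 + 75 + 44 + 38 + 49 + 67 = 366

366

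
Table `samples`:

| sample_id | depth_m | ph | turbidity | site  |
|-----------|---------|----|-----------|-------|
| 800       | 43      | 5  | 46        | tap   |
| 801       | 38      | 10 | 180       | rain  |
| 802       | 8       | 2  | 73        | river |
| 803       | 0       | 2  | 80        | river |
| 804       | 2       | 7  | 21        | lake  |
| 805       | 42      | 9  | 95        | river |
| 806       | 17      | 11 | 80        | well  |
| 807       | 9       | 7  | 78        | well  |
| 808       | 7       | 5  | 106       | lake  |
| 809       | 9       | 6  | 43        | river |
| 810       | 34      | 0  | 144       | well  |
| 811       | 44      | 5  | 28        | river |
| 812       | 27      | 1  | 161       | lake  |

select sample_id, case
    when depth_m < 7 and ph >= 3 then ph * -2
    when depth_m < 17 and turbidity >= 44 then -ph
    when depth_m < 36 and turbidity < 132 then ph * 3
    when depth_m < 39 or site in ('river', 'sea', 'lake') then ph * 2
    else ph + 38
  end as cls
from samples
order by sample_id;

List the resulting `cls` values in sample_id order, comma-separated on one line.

sample_id=800: ELSE → 43
sample_id=801: depth_m < 39 or site in ('river', 'sea', 'lake') → 20
sample_id=802: depth_m < 17 and turbidity >= 44 → -2
sample_id=803: depth_m < 17 and turbidity >= 44 → -2
sample_id=804: depth_m < 7 and ph >= 3 → -14
sample_id=805: depth_m < 39 or site in ('river', 'sea', 'lake') → 18
sample_id=806: depth_m < 36 and turbidity < 132 → 33
sample_id=807: depth_m < 17 and turbidity >= 44 → -7
sample_id=808: depth_m < 17 and turbidity >= 44 → -5
sample_id=809: depth_m < 36 and turbidity < 132 → 18
sample_id=810: depth_m < 39 or site in ('river', 'sea', 'lake') → 0
sample_id=811: depth_m < 39 or site in ('river', 'sea', 'lake') → 10
sample_id=812: depth_m < 39 or site in ('river', 'sea', 'lake') → 2

43, 20, -2, -2, -14, 18, 33, -7, -5, 18, 0, 10, 2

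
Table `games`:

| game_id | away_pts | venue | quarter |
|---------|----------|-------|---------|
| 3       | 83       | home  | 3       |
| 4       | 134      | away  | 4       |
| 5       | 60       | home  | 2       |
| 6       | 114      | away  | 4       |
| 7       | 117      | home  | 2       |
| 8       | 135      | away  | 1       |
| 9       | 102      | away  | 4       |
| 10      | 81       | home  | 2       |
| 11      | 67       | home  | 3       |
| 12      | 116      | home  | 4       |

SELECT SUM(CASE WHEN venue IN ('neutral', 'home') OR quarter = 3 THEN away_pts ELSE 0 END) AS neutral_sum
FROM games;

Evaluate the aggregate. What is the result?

524

game_id=3: ✓ → 83
game_id=4: ✗
game_id=5: ✓ → 60
game_id=6: ✗
game_id=7: ✓ → 117
game_id=8: ✗
game_id=9: ✗
game_id=10: ✓ → 81
game_id=11: ✓ → 67
game_id=12: ✓ → 116
neutral_sum = 83 + 60 + 117 + 81 + 67 + 116 = 524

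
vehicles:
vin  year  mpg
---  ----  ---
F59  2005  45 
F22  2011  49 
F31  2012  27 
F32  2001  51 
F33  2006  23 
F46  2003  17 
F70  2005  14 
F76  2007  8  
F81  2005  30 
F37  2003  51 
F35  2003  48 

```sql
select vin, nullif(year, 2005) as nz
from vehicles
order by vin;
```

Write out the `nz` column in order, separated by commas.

2011, 2012, 2001, 2006, 2003, 2003, 2003, NULL, NULL, 2007, NULL

vin=F22: year=2011 vs 2005: differ → 2011
vin=F31: year=2012 vs 2005: differ → 2012
vin=F32: year=2001 vs 2005: differ → 2001
vin=F33: year=2006 vs 2005: differ → 2006
vin=F35: year=2003 vs 2005: differ → 2003
vin=F37: year=2003 vs 2005: differ → 2003
vin=F46: year=2003 vs 2005: differ → 2003
vin=F59: year=2005 vs 2005: equal → NULL
vin=F70: year=2005 vs 2005: equal → NULL
vin=F76: year=2007 vs 2005: differ → 2007
vin=F81: year=2005 vs 2005: equal → NULL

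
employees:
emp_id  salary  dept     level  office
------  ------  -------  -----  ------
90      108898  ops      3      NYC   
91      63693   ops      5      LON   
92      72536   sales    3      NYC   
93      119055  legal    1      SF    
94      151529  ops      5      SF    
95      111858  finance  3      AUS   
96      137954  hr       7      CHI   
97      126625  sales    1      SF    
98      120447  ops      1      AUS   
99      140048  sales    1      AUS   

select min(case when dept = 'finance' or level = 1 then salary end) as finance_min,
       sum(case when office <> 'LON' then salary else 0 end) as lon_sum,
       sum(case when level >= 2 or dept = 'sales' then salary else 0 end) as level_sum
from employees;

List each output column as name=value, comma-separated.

finance_min=111858, lon_sum=1088950, level_sum=913141

[finance_min: dept = 'finance' or level = 1]
emp_id=90: ✗
emp_id=91: ✗
emp_id=92: ✗
emp_id=93: ✓ → 119055
emp_id=94: ✗
emp_id=95: ✓ → 111858
emp_id=96: ✗
emp_id=97: ✓ → 126625
emp_id=98: ✓ → 120447
emp_id=99: ✓ → 140048
finance_min = MIN(119055, 111858, 126625, 120447, 140048) = 111858
—
[lon_sum: office <> 'LON']
emp_id=90: ✓ → 108898
emp_id=91: ✗
emp_id=92: ✓ → 72536
emp_id=93: ✓ → 119055
emp_id=94: ✓ → 151529
emp_id=95: ✓ → 111858
emp_id=96: ✓ → 137954
emp_id=97: ✓ → 126625
emp_id=98: ✓ → 120447
emp_id=99: ✓ → 140048
lon_sum = 108898 + 72536 + 119055 + 151529 + 111858 + 137954 + 126625 + 120447 + 140048 = 1088950
—
[level_sum: level >= 2 or dept = 'sales']
emp_id=90: ✓ → 108898
emp_id=91: ✓ → 63693
emp_id=92: ✓ → 72536
emp_id=93: ✗
emp_id=94: ✓ → 151529
emp_id=95: ✓ → 111858
emp_id=96: ✓ → 137954
emp_id=97: ✓ → 126625
emp_id=98: ✗
emp_id=99: ✓ → 140048
level_sum = 108898 + 63693 + 72536 + 151529 + 111858 + 137954 + 126625 + 140048 = 913141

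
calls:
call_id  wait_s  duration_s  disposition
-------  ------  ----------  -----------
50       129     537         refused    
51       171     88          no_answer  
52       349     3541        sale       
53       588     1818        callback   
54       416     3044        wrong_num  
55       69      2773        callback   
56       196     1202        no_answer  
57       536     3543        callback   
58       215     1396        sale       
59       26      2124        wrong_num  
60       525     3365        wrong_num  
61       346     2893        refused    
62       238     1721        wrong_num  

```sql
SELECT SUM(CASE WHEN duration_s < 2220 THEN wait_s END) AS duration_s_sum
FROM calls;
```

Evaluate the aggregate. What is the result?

1563

call_id=50: ✓ → 129
call_id=51: ✓ → 171
call_id=52: ✗
call_id=53: ✓ → 588
call_id=54: ✗
call_id=55: ✗
call_id=56: ✓ → 196
call_id=57: ✗
call_id=58: ✓ → 215
call_id=59: ✓ → 26
call_id=60: ✗
call_id=61: ✗
call_id=62: ✓ → 238
duration_s_sum = 129 + 171 + 588 + 196 + 215 + 26 + 238 = 1563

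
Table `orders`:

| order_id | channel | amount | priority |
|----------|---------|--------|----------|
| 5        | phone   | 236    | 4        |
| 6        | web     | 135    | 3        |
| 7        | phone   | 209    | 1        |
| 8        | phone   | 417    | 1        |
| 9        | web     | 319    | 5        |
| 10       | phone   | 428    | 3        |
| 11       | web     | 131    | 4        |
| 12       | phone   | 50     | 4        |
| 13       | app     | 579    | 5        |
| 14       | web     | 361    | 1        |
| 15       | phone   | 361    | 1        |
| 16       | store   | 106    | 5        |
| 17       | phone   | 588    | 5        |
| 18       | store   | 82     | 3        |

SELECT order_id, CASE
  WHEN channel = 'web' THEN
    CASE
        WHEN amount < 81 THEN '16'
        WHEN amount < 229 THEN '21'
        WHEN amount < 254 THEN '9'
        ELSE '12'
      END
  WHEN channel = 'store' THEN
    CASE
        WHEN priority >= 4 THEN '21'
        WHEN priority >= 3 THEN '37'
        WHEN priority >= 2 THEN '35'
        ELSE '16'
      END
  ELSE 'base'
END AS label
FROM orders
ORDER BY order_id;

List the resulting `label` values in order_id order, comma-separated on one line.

order_id=5: channel='phone' → outer ELSE → base
order_id=6: channel='web' → inner[amount < 229] → 21
order_id=7: channel='phone' → outer ELSE → base
order_id=8: channel='phone' → outer ELSE → base
order_id=9: channel='web' → inner[ELSE] → 12
order_id=10: channel='phone' → outer ELSE → base
order_id=11: channel='web' → inner[amount < 229] → 21
order_id=12: channel='phone' → outer ELSE → base
order_id=13: channel='app' → outer ELSE → base
order_id=14: channel='web' → inner[ELSE] → 12
order_id=15: channel='phone' → outer ELSE → base
order_id=16: channel='store' → inner[priority >= 4] → 21
order_id=17: channel='phone' → outer ELSE → base
order_id=18: channel='store' → inner[priority >= 3] → 37

base, 21, base, base, 12, base, 21, base, base, 12, base, 21, base, 37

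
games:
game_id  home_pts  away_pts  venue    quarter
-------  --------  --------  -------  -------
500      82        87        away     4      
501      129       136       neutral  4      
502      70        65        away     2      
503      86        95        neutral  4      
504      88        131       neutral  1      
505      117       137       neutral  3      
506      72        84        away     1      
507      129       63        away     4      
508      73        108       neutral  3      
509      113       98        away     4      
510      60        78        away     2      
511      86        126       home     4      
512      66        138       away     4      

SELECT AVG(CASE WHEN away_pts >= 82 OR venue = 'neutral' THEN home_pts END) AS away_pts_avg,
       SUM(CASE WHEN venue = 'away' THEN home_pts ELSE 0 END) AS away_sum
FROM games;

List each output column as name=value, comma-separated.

[away_pts_avg: away_pts >= 82 OR venue = 'neutral']
game_id=500: ✓ → 82
game_id=501: ✓ → 129
game_id=502: ✗
game_id=503: ✓ → 86
game_id=504: ✓ → 88
game_id=505: ✓ → 117
game_id=506: ✓ → 72
game_id=507: ✗
game_id=508: ✓ → 73
game_id=509: ✓ → 113
game_id=510: ✗
game_id=511: ✓ → 86
game_id=512: ✓ → 66
away_pts_avg = (82 + 129 + 86 + 88 + 117 + 72 + 73 + 113 + 86 + 66) / 10 = 91.2
—
[away_sum: venue = 'away']
game_id=500: ✓ → 82
game_id=501: ✗
game_id=502: ✓ → 70
game_id=503: ✗
game_id=504: ✗
game_id=505: ✗
game_id=506: ✓ → 72
game_id=507: ✓ → 129
game_id=508: ✗
game_id=509: ✓ → 113
game_id=510: ✓ → 60
game_id=511: ✗
game_id=512: ✓ → 66
away_sum = 82 + 70 + 72 + 129 + 113 + 60 + 66 = 592

away_pts_avg=91.2, away_sum=592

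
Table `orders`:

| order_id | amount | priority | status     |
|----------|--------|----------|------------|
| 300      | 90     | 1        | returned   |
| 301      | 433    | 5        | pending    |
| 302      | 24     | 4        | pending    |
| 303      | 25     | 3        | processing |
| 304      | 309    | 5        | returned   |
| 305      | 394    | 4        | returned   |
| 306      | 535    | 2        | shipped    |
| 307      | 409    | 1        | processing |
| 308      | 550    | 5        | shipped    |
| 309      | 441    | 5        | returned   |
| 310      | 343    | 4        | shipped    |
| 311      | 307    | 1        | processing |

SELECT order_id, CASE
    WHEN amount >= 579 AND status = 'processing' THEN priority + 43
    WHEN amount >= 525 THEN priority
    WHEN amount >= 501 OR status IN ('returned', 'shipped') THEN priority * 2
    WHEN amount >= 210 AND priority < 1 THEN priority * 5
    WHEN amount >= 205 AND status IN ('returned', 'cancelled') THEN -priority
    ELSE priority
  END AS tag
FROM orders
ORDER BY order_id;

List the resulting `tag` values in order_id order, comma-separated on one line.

2, 5, 4, 3, 10, 8, 2, 1, 5, 10, 8, 1

order_id=300: amount >= 501 OR status IN ('returned', 'shipped') → 2
order_id=301: ELSE → 5
order_id=302: ELSE → 4
order_id=303: ELSE → 3
order_id=304: amount >= 501 OR status IN ('returned', 'shipped') → 10
order_id=305: amount >= 501 OR status IN ('returned', 'shipped') → 8
order_id=306: amount >= 525 → 2
order_id=307: ELSE → 1
order_id=308: amount >= 525 → 5
order_id=309: amount >= 501 OR status IN ('returned', 'shipped') → 10
order_id=310: amount >= 501 OR status IN ('returned', 'shipped') → 8
order_id=311: ELSE → 1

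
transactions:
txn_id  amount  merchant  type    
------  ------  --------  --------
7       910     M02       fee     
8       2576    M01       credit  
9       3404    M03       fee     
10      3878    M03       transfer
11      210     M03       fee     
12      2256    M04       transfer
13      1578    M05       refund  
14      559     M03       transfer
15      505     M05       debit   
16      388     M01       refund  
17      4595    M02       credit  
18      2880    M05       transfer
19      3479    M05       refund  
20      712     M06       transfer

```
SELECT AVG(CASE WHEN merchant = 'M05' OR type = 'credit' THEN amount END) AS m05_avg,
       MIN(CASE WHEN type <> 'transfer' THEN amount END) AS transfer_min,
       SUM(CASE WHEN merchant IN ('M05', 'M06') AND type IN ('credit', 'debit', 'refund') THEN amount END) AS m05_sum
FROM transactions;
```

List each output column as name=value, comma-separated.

m05_avg=2602.1666666667, transfer_min=210, m05_sum=5562

[m05_avg: merchant = 'M05' OR type = 'credit']
txn_id=7: ✗
txn_id=8: ✓ → 2576
txn_id=9: ✗
txn_id=10: ✗
txn_id=11: ✗
txn_id=12: ✗
txn_id=13: ✓ → 1578
txn_id=14: ✗
txn_id=15: ✓ → 505
txn_id=16: ✗
txn_id=17: ✓ → 4595
txn_id=18: ✓ → 2880
txn_id=19: ✓ → 3479
txn_id=20: ✗
m05_avg = (2576 + 1578 + 505 + 4595 + 2880 + 3479) / 6 = 2602.1666666667
—
[transfer_min: type <> 'transfer']
txn_id=7: ✓ → 910
txn_id=8: ✓ → 2576
txn_id=9: ✓ → 3404
txn_id=10: ✗
txn_id=11: ✓ → 210
txn_id=12: ✗
txn_id=13: ✓ → 1578
txn_id=14: ✗
txn_id=15: ✓ → 505
txn_id=16: ✓ → 388
txn_id=17: ✓ → 4595
txn_id=18: ✗
txn_id=19: ✓ → 3479
txn_id=20: ✗
transfer_min = MIN(910, 2576, 3404, 210, 1578, 505, 388, 4595, 3479) = 210
—
[m05_sum: merchant IN ('M05', 'M06') AND type IN ('credit', 'debit', 'refund')]
txn_id=7: ✗
txn_id=8: ✗
txn_id=9: ✗
txn_id=10: ✗
txn_id=11: ✗
txn_id=12: ✗
txn_id=13: ✓ → 1578
txn_id=14: ✗
txn_id=15: ✓ → 505
txn_id=16: ✗
txn_id=17: ✗
txn_id=18: ✗
txn_id=19: ✓ → 3479
txn_id=20: ✗
m05_sum = 1578 + 505 + 3479 = 5562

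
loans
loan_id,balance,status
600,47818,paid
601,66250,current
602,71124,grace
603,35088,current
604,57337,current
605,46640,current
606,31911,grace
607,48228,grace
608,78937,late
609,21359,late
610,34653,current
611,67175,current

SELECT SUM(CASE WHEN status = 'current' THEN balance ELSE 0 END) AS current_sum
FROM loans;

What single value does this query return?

loan_id=600: ✗
loan_id=601: ✓ → 66250
loan_id=602: ✗
loan_id=603: ✓ → 35088
loan_id=604: ✓ → 57337
loan_id=605: ✓ → 46640
loan_id=606: ✗
loan_id=607: ✗
loan_id=608: ✗
loan_id=609: ✗
loan_id=610: ✓ → 34653
loan_id=611: ✓ → 67175
current_sum = 66250 + 35088 + 57337 + 46640 + 34653 + 67175 = 307143

307143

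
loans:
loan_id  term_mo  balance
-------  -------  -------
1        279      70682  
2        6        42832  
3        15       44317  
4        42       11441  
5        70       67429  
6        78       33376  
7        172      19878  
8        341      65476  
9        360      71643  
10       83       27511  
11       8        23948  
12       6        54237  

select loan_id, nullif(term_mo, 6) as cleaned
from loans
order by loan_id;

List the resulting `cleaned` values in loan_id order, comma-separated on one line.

279, NULL, 15, 42, 70, 78, 172, 341, 360, 83, 8, NULL

loan_id=1: term_mo=279 vs 6: differ → 279
loan_id=2: term_mo=6 vs 6: equal → NULL
loan_id=3: term_mo=15 vs 6: differ → 15
loan_id=4: term_mo=42 vs 6: differ → 42
loan_id=5: term_mo=70 vs 6: differ → 70
loan_id=6: term_mo=78 vs 6: differ → 78
loan_id=7: term_mo=172 vs 6: differ → 172
loan_id=8: term_mo=341 vs 6: differ → 341
loan_id=9: term_mo=360 vs 6: differ → 360
loan_id=10: term_mo=83 vs 6: differ → 83
loan_id=11: term_mo=8 vs 6: differ → 8
loan_id=12: term_mo=6 vs 6: equal → NULL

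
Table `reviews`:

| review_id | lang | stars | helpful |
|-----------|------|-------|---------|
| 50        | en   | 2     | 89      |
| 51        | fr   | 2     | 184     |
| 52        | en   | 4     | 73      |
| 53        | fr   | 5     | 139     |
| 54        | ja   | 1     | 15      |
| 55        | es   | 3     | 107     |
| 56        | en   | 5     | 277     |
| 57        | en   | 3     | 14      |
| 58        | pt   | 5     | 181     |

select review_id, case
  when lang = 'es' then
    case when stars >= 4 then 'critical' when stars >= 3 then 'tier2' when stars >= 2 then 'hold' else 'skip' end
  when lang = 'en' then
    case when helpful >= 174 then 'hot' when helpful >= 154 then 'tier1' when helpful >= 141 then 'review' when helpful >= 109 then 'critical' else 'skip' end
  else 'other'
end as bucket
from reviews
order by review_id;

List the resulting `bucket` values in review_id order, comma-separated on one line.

skip, other, skip, other, other, tier2, hot, skip, other

review_id=50: lang='en' → inner[ELSE] → skip
review_id=51: lang='fr' → outer ELSE → other
review_id=52: lang='en' → inner[ELSE] → skip
review_id=53: lang='fr' → outer ELSE → other
review_id=54: lang='ja' → outer ELSE → other
review_id=55: lang='es' → inner[stars >= 3] → tier2
review_id=56: lang='en' → inner[helpful >= 174] → hot
review_id=57: lang='en' → inner[ELSE] → skip
review_id=58: lang='pt' → outer ELSE → other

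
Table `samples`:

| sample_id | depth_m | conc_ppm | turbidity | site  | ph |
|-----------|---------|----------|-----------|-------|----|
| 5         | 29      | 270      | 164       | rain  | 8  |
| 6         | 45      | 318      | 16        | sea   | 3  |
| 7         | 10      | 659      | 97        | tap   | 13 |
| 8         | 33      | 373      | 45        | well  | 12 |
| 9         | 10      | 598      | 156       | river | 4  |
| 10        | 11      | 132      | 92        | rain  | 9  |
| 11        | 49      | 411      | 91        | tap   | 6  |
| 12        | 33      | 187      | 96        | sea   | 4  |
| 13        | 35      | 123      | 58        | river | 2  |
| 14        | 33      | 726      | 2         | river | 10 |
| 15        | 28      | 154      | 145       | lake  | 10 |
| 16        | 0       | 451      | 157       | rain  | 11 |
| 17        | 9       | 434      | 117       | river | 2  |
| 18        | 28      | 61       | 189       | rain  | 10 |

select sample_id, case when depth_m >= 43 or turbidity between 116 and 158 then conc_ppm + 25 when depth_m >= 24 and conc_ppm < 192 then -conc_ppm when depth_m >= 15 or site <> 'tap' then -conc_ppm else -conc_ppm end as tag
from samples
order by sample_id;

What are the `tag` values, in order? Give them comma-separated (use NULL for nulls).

-270, 343, -659, -373, 623, -132, 436, -187, -123, -726, 179, 476, 459, -61

sample_id=5: depth_m >= 15 or site <> 'tap' → -270
sample_id=6: depth_m >= 43 or turbidity between 116 and 158 → 343
sample_id=7: ELSE → -659
sample_id=8: depth_m >= 15 or site <> 'tap' → -373
sample_id=9: depth_m >= 43 or turbidity between 116 and 158 → 623
sample_id=10: depth_m >= 15 or site <> 'tap' → -132
sample_id=11: depth_m >= 43 or turbidity between 116 and 158 → 436
sample_id=12: depth_m >= 24 and conc_ppm < 192 → -187
sample_id=13: depth_m >= 24 and conc_ppm < 192 → -123
sample_id=14: depth_m >= 15 or site <> 'tap' → -726
sample_id=15: depth_m >= 43 or turbidity between 116 and 158 → 179
sample_id=16: depth_m >= 43 or turbidity between 116 and 158 → 476
sample_id=17: depth_m >= 43 or turbidity between 116 and 158 → 459
sample_id=18: depth_m >= 24 and conc_ppm < 192 → -61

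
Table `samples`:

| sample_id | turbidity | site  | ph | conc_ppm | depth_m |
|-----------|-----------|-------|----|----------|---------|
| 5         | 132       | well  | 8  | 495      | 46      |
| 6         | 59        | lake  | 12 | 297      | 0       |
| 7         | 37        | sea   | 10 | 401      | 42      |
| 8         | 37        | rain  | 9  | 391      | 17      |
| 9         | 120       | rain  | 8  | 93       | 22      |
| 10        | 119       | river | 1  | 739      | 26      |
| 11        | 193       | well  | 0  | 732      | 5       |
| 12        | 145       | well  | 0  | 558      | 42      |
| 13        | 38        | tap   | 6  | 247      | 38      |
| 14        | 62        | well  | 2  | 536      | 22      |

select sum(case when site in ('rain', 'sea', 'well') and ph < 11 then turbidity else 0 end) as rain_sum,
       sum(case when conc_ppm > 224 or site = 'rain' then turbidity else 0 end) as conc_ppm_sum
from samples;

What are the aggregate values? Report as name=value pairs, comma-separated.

[rain_sum: site in ('rain', 'sea', 'well') and ph < 11]
sample_id=5: ✓ → 132
sample_id=6: ✗
sample_id=7: ✓ → 37
sample_id=8: ✓ → 37
sample_id=9: ✓ → 120
sample_id=10: ✗
sample_id=11: ✓ → 193
sample_id=12: ✓ → 145
sample_id=13: ✗
sample_id=14: ✓ → 62
rain_sum = 132 + 37 + 37 + 120 + 193 + 145 + 62 = 726
—
[conc_ppm_sum: conc_ppm > 224 or site = 'rain']
sample_id=5: ✓ → 132
sample_id=6: ✓ → 59
sample_id=7: ✓ → 37
sample_id=8: ✓ → 37
sample_id=9: ✓ → 120
sample_id=10: ✓ → 119
sample_id=11: ✓ → 193
sample_id=12: ✓ → 145
sample_id=13: ✓ → 38
sample_id=14: ✓ → 62
conc_ppm_sum = 132 + 59 + 37 + 37 + 120 + 119 + 193 + 145 + 38 + 62 = 942

rain_sum=726, conc_ppm_sum=942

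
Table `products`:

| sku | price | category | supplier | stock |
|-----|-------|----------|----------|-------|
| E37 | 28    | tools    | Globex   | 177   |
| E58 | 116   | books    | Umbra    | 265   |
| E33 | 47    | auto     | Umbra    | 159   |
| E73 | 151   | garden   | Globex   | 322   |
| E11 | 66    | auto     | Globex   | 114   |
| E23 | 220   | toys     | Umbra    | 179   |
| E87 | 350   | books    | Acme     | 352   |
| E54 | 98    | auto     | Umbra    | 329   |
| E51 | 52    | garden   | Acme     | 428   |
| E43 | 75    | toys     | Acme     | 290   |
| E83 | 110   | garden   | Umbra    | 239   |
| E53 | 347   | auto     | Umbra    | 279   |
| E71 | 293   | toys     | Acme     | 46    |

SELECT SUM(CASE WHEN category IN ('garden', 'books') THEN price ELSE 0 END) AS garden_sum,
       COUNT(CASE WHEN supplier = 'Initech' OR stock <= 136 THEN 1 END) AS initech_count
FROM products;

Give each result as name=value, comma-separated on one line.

garden_sum=779, initech_count=2

[garden_sum: category IN ('garden', 'books')]
sku=E37: ✗
sku=E58: ✓ → 116
sku=E33: ✗
sku=E73: ✓ → 151
sku=E11: ✗
sku=E23: ✗
sku=E87: ✓ → 350
sku=E54: ✗
sku=E51: ✓ → 52
sku=E43: ✗
sku=E83: ✓ → 110
sku=E53: ✗
sku=E71: ✗
garden_sum = 116 + 151 + 350 + 52 + 110 = 779
—
[initech_count: supplier = 'Initech' OR stock <= 136]
sku=E37: ✗
sku=E58: ✗
sku=E33: ✗
sku=E73: ✗
sku=E11: ✓ → 1
sku=E23: ✗
sku=E87: ✗
sku=E54: ✗
sku=E51: ✗
sku=E43: ✗
sku=E83: ✗
sku=E53: ✗
sku=E71: ✓ → 1
initech_count = COUNT(1, 1) = 2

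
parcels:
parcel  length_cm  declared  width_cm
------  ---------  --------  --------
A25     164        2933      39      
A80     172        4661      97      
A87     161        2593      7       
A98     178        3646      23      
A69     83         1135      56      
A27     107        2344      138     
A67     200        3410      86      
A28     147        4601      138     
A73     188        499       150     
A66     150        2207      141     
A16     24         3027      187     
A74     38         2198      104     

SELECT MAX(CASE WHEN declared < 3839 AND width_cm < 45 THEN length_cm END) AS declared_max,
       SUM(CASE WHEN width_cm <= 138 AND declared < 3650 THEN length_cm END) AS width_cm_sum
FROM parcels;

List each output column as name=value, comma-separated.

[declared_max: declared < 3839 AND width_cm < 45]
parcel=A25: ✓ → 164
parcel=A80: ✗
parcel=A87: ✓ → 161
parcel=A98: ✓ → 178
parcel=A69: ✗
parcel=A27: ✗
parcel=A67: ✗
parcel=A28: ✗
parcel=A73: ✗
parcel=A66: ✗
parcel=A16: ✗
parcel=A74: ✗
declared_max = MAX(164, 161, 178) = 178
—
[width_cm_sum: width_cm <= 138 AND declared < 3650]
parcel=A25: ✓ → 164
parcel=A80: ✗
parcel=A87: ✓ → 161
parcel=A98: ✓ → 178
parcel=A69: ✓ → 83
parcel=A27: ✓ → 107
parcel=A67: ✓ → 200
parcel=A28: ✗
parcel=A73: ✗
parcel=A66: ✗
parcel=A16: ✗
parcel=A74: ✓ → 38
width_cm_sum = 164 + 161 + 178 + 83 + 107 + 200 + 38 = 931

declared_max=178, width_cm_sum=931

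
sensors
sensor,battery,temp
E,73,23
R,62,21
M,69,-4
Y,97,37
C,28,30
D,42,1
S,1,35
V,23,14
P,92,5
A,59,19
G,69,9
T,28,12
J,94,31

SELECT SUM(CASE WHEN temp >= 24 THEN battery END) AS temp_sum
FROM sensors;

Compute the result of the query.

sensor=E: ✗
sensor=R: ✗
sensor=M: ✗
sensor=Y: ✓ → 97
sensor=C: ✓ → 28
sensor=D: ✗
sensor=S: ✓ → 1
sensor=V: ✗
sensor=P: ✗
sensor=A: ✗
sensor=G: ✗
sensor=T: ✗
sensor=J: ✓ → 94
temp_sum = 97 + 28 + 1 + 94 = 220

220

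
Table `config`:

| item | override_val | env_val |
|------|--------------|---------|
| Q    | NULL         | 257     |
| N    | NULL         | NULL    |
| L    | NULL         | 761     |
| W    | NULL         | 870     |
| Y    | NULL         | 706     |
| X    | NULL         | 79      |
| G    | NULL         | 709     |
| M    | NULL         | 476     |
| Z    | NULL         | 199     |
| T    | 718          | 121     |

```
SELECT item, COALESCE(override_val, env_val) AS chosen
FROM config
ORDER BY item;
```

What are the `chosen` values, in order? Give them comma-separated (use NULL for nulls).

709, 761, 476, NULL, 257, 718, 870, 79, 706, 199

item=G: override_val=NULL, env_val=709 → 709
item=L: override_val=NULL, env_val=761 → 761
item=M: override_val=NULL, env_val=476 → 476
item=N: override_val=NULL, env_val=NULL (all NULL) → NULL
item=Q: override_val=NULL, env_val=257 → 257
item=T: override_val=718 → 718
item=W: override_val=NULL, env_val=870 → 870
item=X: override_val=NULL, env_val=79 → 79
item=Y: override_val=NULL, env_val=706 → 706
item=Z: override_val=NULL, env_val=199 → 199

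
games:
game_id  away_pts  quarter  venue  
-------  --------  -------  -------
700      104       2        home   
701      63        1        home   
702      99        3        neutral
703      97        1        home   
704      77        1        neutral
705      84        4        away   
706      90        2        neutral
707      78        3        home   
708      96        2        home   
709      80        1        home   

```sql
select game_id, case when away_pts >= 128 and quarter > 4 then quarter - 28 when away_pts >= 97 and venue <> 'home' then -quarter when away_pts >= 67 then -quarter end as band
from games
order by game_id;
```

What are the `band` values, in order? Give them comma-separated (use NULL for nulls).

-2, NULL, -3, -1, -1, -4, -2, -3, -2, -1

game_id=700: away_pts >= 67 → -2
game_id=701: (no match → NULL) → NULL
game_id=702: away_pts >= 97 and venue <> 'home' → -3
game_id=703: away_pts >= 67 → -1
game_id=704: away_pts >= 67 → -1
game_id=705: away_pts >= 67 → -4
game_id=706: away_pts >= 67 → -2
game_id=707: away_pts >= 67 → -3
game_id=708: away_pts >= 67 → -2
game_id=709: away_pts >= 67 → -1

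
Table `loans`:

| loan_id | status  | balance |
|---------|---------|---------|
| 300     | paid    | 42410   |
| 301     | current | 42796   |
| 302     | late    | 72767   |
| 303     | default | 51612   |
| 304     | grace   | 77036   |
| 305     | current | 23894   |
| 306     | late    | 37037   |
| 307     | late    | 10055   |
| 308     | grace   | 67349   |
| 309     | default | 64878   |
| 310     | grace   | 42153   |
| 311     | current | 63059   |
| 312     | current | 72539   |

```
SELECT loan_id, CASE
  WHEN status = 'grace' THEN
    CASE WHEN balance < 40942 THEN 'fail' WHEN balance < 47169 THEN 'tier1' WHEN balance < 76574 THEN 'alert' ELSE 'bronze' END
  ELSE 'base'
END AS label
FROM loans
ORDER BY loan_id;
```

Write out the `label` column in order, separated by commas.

base, base, base, base, bronze, base, base, base, alert, base, tier1, base, base

loan_id=300: status='paid' → outer ELSE → base
loan_id=301: status='current' → outer ELSE → base
loan_id=302: status='late' → outer ELSE → base
loan_id=303: status='default' → outer ELSE → base
loan_id=304: status='grace' → inner[ELSE] → bronze
loan_id=305: status='current' → outer ELSE → base
loan_id=306: status='late' → outer ELSE → base
loan_id=307: status='late' → outer ELSE → base
loan_id=308: status='grace' → inner[balance < 76574] → alert
loan_id=309: status='default' → outer ELSE → base
loan_id=310: status='grace' → inner[balance < 47169] → tier1
loan_id=311: status='current' → outer ELSE → base
loan_id=312: status='current' → outer ELSE → base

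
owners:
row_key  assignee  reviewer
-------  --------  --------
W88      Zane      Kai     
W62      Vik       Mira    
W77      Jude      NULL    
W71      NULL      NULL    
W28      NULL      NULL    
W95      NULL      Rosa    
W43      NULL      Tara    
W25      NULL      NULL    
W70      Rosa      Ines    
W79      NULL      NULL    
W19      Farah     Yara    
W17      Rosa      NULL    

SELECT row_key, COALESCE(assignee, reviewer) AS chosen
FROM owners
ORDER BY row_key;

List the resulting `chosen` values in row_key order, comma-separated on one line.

row_key=W17: assignee=Rosa → Rosa
row_key=W19: assignee=Farah → Farah
row_key=W25: assignee=NULL, reviewer=NULL (all NULL) → NULL
row_key=W28: assignee=NULL, reviewer=NULL (all NULL) → NULL
row_key=W43: assignee=NULL, reviewer=Tara → Tara
row_key=W62: assignee=Vik → Vik
row_key=W70: assignee=Rosa → Rosa
row_key=W71: assignee=NULL, reviewer=NULL (all NULL) → NULL
row_key=W77: assignee=Jude → Jude
row_key=W79: assignee=NULL, reviewer=NULL (all NULL) → NULL
row_key=W88: assignee=Zane → Zane
row_key=W95: assignee=NULL, reviewer=Rosa → Rosa

Rosa, Farah, NULL, NULL, Tara, Vik, Rosa, NULL, Jude, NULL, Zane, Rosa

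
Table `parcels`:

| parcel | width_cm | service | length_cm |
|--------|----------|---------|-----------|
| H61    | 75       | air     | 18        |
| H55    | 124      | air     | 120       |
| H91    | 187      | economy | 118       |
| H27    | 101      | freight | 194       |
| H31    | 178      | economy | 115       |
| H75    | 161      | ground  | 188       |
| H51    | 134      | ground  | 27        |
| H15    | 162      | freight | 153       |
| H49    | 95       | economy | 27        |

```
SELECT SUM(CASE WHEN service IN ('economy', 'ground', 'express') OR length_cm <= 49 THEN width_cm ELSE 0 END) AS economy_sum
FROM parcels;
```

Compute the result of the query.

parcel=H61: ✓ → 75
parcel=H55: ✗
parcel=H91: ✓ → 187
parcel=H27: ✗
parcel=H31: ✓ → 178
parcel=H75: ✓ → 161
parcel=H51: ✓ → 134
parcel=H15: ✗
parcel=H49: ✓ → 95
economy_sum = 75 + 187 + 178 + 161 + 134 + 95 = 830

830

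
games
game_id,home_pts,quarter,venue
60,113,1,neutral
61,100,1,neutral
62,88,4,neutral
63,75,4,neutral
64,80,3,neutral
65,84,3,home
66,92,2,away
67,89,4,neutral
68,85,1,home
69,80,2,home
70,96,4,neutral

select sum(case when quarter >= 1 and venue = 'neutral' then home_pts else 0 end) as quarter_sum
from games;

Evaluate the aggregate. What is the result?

641

game_id=60: ✓ → 113
game_id=61: ✓ → 100
game_id=62: ✓ → 88
game_id=63: ✓ → 75
game_id=64: ✓ → 80
game_id=65: ✗
game_id=66: ✗
game_id=67: ✓ → 89
game_id=68: ✗
game_id=69: ✗
game_id=70: ✓ → 96
quarter_sum = 113 + 100 + 88 + 75 + 80 + 89 + 96 = 641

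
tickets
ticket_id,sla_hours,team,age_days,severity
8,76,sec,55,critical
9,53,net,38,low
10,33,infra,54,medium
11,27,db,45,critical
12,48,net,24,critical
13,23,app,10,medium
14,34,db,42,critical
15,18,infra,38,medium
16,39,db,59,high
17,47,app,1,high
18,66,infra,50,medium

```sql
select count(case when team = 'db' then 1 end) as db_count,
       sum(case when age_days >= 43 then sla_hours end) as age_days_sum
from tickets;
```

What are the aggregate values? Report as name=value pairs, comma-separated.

db_count=3, age_days_sum=241

[db_count: team = 'db']
ticket_id=8: ✗
ticket_id=9: ✗
ticket_id=10: ✗
ticket_id=11: ✓ → 1
ticket_id=12: ✗
ticket_id=13: ✗
ticket_id=14: ✓ → 1
ticket_id=15: ✗
ticket_id=16: ✓ → 1
ticket_id=17: ✗
ticket_id=18: ✗
db_count = COUNT(1, 1, 1) = 3
—
[age_days_sum: age_days >= 43]
ticket_id=8: ✓ → 76
ticket_id=9: ✗
ticket_id=10: ✓ → 33
ticket_id=11: ✓ → 27
ticket_id=12: ✗
ticket_id=13: ✗
ticket_id=14: ✗
ticket_id=15: ✗
ticket_id=16: ✓ → 39
ticket_id=17: ✗
ticket_id=18: ✓ → 66
age_days_sum = 76 + 33 + 27 + 39 + 66 = 241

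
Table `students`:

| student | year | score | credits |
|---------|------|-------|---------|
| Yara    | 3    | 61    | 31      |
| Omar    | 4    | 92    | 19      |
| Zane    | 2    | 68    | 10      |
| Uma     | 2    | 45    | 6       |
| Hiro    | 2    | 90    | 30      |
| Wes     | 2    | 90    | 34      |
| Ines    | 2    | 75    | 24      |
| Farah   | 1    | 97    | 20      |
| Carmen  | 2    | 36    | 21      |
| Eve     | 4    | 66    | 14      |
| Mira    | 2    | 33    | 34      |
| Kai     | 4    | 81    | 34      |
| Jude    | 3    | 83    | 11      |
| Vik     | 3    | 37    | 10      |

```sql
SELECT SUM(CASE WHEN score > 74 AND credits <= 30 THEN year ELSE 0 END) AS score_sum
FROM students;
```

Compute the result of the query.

12

student=Yara: ✗
student=Omar: ✓ → 4
student=Zane: ✗
student=Uma: ✗
student=Hiro: ✓ → 2
student=Wes: ✗
student=Ines: ✓ → 2
student=Farah: ✓ → 1
student=Carmen: ✗
student=Eve: ✗
student=Mira: ✗
student=Kai: ✗
student=Jude: ✓ → 3
student=Vik: ✗
score_sum = 4 + 2 + 2 + 1 + 3 = 12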